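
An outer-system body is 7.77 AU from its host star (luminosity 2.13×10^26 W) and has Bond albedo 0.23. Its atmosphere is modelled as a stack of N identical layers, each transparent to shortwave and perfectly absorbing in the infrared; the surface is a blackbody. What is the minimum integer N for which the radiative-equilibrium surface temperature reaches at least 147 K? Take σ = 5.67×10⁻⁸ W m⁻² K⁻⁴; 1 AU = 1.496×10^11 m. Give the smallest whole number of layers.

10

Orbital distance: d = 7.77 AU = 1.162×10^12 m.
Spreading L over a sphere of radius d: S = 2.13×10^26/(4π·1.16×10^12²) = 12.54 W m⁻².
The effective emission temperature is T_e = [S(1−α)/(4σ)]^¼ = 80.78 K.
Need (N+1)T_e⁴ ≥ T_s⁴, i.e. N+1 ≥ (147/80.78)⁴ = 10.964.
Rounding up, N = 10.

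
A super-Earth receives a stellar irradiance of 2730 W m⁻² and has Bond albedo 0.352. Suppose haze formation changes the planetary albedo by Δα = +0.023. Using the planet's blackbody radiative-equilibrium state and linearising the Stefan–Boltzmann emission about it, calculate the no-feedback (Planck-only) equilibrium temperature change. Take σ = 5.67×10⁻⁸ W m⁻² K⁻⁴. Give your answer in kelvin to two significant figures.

-2.6 K

Unperturbed T_e = [2730·(1−0.352)/(4σ)]^¼ = 297.2 K.
ΔF = −(S/4)Δα = −(2730/4)×(+0.023) = -15.70 W m⁻².
Linearising σT⁴ gives d(σT⁴)/dT = 4σT_e³ = 5.953 W m⁻² per K.
So ΔT₀ = -15.70/5.953 = -2.64 K.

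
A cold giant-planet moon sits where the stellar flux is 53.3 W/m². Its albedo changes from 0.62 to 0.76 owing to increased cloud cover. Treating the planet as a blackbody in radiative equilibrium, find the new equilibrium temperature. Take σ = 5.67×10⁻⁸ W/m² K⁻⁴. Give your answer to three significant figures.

86.7 kelvin

T₂ = [S(1−α₂)/(4σ)]^(1/4) = [53.30·0.24/(4σ)]^(1/4) = 86.66 K.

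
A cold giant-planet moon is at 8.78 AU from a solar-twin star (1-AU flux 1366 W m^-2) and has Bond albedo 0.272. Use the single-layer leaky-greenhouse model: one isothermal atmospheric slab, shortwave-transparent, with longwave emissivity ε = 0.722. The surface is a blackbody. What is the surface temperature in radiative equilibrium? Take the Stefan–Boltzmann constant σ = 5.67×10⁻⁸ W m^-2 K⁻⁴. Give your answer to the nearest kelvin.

97 K

Flux at the orbit: S = 1366/(8.78)² = 17.72 W m^-2.
Effective emission temperature (TOA balance): σT_e⁴ = S(1−α)/4 = 3.225 W m^-2 → T_e = 86.84 K.
For a single slab of emissivity ε, T_s⁴ = 2T_e⁴/(2−ε); thus T_s = 86.84·(1.565)^(1/4) = 97.13 K.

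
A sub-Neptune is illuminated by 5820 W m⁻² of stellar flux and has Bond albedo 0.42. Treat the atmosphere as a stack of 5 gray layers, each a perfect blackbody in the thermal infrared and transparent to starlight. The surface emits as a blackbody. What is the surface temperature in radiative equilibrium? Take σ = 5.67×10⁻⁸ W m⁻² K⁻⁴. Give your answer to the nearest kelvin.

The effective emission temperature is T_e = [S(1−α)/(4σ)]^¼ = 349.3 K.
With N = 5 opaque layers, T_s = (N+1)^(1/4)·T_e = 6^(1/4)·349.3 = 546.7 K.

547 kelvin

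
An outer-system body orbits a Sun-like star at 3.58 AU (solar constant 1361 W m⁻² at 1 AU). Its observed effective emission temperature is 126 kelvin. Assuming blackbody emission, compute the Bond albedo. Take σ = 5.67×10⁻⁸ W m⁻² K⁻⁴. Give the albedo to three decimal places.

0.462

By the inverse-square law, S = 1361/3.58² = 106.2 W m⁻².
From σT⁴ = S(1−α)/4 we invert for α: 1−α = 4σT⁴/S.
σT⁴ = 14.29 W m⁻², so 4σT⁴ = 57.16 W m⁻².
Hence α = 1 − 57.16/106.2 = 0.4617.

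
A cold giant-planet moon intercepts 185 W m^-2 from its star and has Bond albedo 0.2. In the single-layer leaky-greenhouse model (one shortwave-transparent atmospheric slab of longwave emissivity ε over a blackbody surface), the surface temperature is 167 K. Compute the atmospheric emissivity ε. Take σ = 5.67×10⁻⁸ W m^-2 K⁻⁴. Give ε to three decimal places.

First, T_e = [185.0·(1−0.2)/(4σ)]^(1/4) = 159.8 K.
Since (2−ε)/2 = (T_e/T_s)⁴ = 0.8390, ε = 0.3220.

0.322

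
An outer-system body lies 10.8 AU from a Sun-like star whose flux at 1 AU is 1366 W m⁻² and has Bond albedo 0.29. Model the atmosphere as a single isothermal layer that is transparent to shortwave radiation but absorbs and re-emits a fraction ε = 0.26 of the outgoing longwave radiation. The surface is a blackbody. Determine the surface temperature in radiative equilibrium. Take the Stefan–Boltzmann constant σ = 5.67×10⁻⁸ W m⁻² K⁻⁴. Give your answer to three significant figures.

80.6 kelvin

By the inverse-square law, S = 1366/10.8² = 11.71 W m⁻².
Effective emission temperature (TOA balance): σT_e⁴ = S(1−α)/4 = 2.079 W m⁻² → T_e = 77.81 K.
For a single slab of emissivity ε, T_s⁴ = 2T_e⁴/(2−ε); thus T_s = 77.81·(1.149)^(1/4) = 80.57 K.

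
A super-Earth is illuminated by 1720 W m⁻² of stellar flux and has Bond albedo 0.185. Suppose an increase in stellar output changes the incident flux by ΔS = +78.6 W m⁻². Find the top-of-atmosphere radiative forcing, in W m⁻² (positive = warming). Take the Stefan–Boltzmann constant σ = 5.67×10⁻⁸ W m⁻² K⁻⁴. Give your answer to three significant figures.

Only a fraction (1−α) is absorbed and it's spread over 4πR², so ΔF = (1−α)ΔS/4 = 16.01 W m⁻².

16.0 W m⁻²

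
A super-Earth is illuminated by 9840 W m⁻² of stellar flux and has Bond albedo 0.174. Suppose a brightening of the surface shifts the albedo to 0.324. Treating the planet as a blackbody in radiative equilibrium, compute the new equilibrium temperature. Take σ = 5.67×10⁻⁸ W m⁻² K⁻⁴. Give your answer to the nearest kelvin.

414 K

T₂ = [S(1−α₂)/(4σ)]^(1/4) = [9840·0.676/(4σ)]^(1/4) = 413.8 K.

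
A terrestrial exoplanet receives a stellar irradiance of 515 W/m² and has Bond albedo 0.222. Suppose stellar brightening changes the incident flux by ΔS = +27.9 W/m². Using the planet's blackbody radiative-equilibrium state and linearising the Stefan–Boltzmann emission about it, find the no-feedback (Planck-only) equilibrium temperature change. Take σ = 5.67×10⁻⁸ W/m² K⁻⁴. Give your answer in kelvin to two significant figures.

2.8 K

Reference equilibrium: T_e = [S(1−α)/(4σ)]^(1/4) = 205.0 K.
Only a fraction (1−α) is absorbed and it's spread over 4πR², so ΔF = (1−α)ΔS/4 = 5.427 W/m².
Linearising σT⁴ gives d(σT⁴)/dT = 4σT_e³ = 1.954 W/m² per K.
So ΔT₀ = 5.427/1.954 = 2.78 K.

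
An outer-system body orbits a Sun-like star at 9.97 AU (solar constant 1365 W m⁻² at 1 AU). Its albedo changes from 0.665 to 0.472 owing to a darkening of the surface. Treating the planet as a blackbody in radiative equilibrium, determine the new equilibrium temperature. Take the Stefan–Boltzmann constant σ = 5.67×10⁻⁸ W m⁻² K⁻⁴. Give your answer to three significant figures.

Irradiance scales as 1/d², so S = 1365 W m⁻² × (1/9.97)² = 13.73 W m⁻².
T₂ = [S(1−α₂)/(4σ)]^(1/4) = [13.73·0.528/(4σ)]^(1/4) = 75.19 K.

75.2 K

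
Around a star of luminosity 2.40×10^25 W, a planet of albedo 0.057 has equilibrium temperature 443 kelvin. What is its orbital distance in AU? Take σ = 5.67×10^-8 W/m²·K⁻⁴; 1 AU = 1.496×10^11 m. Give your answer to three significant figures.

0.0960 AU

The flux needed for this T is 4σT⁴/(1−0.057) = 9263 W/m².
Then d = [L/(4πS)]^(1/2) = 1.436×10^10 m, i.e. 0.09598 AU.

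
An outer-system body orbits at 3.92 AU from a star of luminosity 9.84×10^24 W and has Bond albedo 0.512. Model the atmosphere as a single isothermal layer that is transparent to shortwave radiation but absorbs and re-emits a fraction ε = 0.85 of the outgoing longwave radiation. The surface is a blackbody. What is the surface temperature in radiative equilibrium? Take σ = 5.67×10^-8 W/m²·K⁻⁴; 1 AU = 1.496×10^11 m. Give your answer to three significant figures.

Orbital distance: d = 3.92 AU = 5.864×10^11 m.
Spreading L over a sphere of radius d: S = 9.84×10^24/(4π·5.86×10^11²) = 2.277 W/m².
At the top of the atmosphere, σT_e⁴ = S(1−α)/4 = 0.2778 W/m², giving T_e = 47.05 K.
For a single slab of emissivity ε, T_s⁴ = 2T_e⁴/(2−ε); thus T_s = 47.05·(1.739)^(1/4) = 54.03 K.

54.0 kelvin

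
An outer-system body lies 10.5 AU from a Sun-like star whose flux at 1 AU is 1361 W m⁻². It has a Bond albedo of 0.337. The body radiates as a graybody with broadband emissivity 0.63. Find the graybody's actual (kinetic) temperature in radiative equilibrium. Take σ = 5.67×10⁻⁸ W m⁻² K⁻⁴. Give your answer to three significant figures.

87.0 K

By the inverse-square law, S = 1361/10.5² = 12.34 W m⁻².
Absorbed flux (global mean): S(1−α)/4 = 12.34·0.663/4 = 2.046 W m⁻².
Radiative balance εσT⁴ = 2.046 gives T = [2.046/(0.63·σ)]^(1/4) = 87.00 K.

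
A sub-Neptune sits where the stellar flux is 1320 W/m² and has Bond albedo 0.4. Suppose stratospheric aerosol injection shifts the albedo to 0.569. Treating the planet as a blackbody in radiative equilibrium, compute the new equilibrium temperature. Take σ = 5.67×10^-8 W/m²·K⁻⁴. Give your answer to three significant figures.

224 kelvin

With the new albedo, S(1−α₂)/4 = 142.2 W/m², so T₂ = 223.8 K.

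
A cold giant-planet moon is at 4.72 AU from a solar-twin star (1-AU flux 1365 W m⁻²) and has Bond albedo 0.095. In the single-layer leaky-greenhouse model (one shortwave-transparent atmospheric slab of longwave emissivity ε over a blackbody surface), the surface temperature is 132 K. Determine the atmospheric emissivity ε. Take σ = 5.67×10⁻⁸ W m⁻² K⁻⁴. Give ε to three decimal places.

0.389

By the inverse-square law, S = 1365/4.72² = 61.27 W m⁻².
Effective temperature: T_e = [S(1−α)/(4σ)]^(1/4) = 125.0 K.
Inverting T_s⁴ = 2T_e⁴/(2−ε): (T_e/T_s)⁴ = 0.8053, so ε = 2(1 − 0.8053) = 0.3894.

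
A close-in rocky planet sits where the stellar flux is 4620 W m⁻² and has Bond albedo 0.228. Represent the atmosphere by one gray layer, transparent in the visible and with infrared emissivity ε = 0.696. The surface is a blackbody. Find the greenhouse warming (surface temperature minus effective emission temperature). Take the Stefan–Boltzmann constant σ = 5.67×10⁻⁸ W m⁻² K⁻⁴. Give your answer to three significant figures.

The planet radiates to space at T_e = [S(1−α)/(4σ)]^(1/4) = 354.1 K.
Surface balance with a leaky layer gives σT_s⁴ = σT_e⁴·2/(2−ε), so T_s = T_e·[2/(2−0.696)]^(1/4) = 394.1 K.
The atmosphere warms the surface by 39.96 K.

40.0 kelvin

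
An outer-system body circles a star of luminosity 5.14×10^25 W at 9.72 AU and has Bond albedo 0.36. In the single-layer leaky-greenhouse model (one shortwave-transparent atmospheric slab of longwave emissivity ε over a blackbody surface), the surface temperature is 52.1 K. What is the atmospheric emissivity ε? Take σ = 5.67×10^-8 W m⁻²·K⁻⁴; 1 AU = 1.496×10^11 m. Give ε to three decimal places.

0.518

d = 9.72 × 1.496×10^11 m = 1.454×10^12 m.
Spreading L over a sphere of radius d: S = 5.14×10^25/(4π·1.45×10^12²) = 1.934 W m⁻².
First, T_e = [1.934·(1−0.36)/(4σ)]^(1/4) = 48.34 K.
Since (2−ε)/2 = (T_e/T_s)⁴ = 0.7409, ε = 0.5183.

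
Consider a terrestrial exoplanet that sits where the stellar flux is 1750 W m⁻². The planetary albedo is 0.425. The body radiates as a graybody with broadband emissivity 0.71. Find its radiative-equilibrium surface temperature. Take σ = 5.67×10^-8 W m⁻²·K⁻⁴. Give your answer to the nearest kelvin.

281 K

Averaging over the sphere, the absorbed flux is S(1−α)/4 = 251.6 W m⁻².
Equating to εσT⁴ with ε = 0.71: T = (251.6/0.71σ)^(1/4) = 281.2 K.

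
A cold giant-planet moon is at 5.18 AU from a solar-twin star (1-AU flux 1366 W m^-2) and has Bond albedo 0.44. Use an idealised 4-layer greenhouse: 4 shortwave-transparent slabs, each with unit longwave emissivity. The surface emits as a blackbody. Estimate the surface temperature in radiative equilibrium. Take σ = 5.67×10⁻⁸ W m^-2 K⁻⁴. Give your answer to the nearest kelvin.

158 kelvin

Irradiance scales as 1/d², so S = 1366 W m^-2 × (1/5.18)² = 50.91 W m^-2.
Top-of-atmosphere balance: σT_e⁴ = S(1−α)/4 = 7.127 W m^-2 → T_e = 105.9 K.
With N = 4 opaque layers, T_s = (N+1)^(1/4)·T_e = 5^(1/4)·105.9 = 158.3 K.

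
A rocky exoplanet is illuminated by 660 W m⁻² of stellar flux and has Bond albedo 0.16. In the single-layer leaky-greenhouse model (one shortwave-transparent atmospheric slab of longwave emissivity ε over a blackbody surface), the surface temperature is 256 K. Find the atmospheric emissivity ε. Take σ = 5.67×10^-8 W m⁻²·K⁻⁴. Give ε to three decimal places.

0.862

First, T_e = [660.0·(1−0.16)/(4σ)]^(1/4) = 222.4 K.
Since (2−ε)/2 = (T_e/T_s)⁴ = 0.5691, ε = 0.8617.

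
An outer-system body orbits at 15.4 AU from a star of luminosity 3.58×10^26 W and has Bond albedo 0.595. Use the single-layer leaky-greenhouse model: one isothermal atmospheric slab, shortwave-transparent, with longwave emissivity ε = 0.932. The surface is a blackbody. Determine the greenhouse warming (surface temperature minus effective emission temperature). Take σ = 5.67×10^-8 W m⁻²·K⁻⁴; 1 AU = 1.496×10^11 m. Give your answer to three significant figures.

d = 15.4 × 1.496×10^11 m = 2.304×10^12 m.
Flux at the orbit: S = L/(4πd²) = 3.58×10^26/(4π·(2.30×10^12)²) = 5.367 W m⁻².
Effective emission temperature (TOA balance): σT_e⁴ = S(1−α)/4 = 0.5435 W m⁻² → T_e = 55.64 K.
Surface balance with a leaky layer gives σT_s⁴ = σT_e⁴·2/(2−ε), so T_s = T_e·[2/(2−0.932)]^(1/4) = 65.09 K.
T_s − T_e = 65.09 − 55.64 = 9.448 K.

9.45 K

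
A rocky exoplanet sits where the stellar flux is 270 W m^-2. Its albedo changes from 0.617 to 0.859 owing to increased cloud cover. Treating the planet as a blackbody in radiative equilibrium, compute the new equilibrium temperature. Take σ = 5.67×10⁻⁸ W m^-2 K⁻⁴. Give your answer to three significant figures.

114 K

T₂ = [S(1−α₂)/(4σ)]^(1/4) = [270.0·0.141/(4σ)]^(1/4) = 113.8 K.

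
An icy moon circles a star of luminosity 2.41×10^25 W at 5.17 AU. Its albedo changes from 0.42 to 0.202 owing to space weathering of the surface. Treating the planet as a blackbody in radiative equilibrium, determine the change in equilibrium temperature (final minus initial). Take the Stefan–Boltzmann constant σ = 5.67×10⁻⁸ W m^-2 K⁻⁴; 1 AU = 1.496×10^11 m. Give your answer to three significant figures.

4.44 kelvin

d = 5.17 × 1.496×10^11 m = 7.734×10^11 m.
Flux at the orbit: S = L/(4πd²) = 2.41×10^25/(4π·(7.73×10^11)²) = 3.206 W m^-2.
Initial: T₁ = [S(1−0.42)/(4σ)]^(1/4) = 53.51 K.
After:  T₂ = [3.206·0.798/(4σ)]^(1/4) = 57.95 K.
Change: 57.95 − 53.51 = 4.443 K.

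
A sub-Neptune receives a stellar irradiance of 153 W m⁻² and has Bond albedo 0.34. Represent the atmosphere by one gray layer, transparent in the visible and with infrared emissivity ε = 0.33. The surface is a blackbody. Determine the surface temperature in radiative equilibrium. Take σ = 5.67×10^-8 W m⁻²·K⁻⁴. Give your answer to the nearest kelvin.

152 K

Effective emission temperature (TOA balance): σT_e⁴ = S(1−α)/4 = 25.24 W m⁻² → T_e = 145.3 K.
For a single slab of emissivity ε, T_s⁴ = 2T_e⁴/(2−ε); thus T_s = 145.3·(1.198)^(1/4) = 152.0 K.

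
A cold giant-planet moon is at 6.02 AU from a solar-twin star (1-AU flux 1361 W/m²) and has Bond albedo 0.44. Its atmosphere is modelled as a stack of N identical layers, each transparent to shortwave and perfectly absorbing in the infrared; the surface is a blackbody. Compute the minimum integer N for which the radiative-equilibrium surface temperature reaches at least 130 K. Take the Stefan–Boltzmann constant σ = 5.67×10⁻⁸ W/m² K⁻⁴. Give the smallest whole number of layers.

3

By the inverse-square law, S = 1361/6.02² = 37.55 W/m².
Top-of-atmosphere balance: σT_e⁴ = S(1−α)/4 = 5.258 W/m² → T_e = 98.13 K.
Need (N+1)T_e⁴ ≥ T_s⁴, i.e. N+1 ≥ (130/98.13)⁴ = 3.080.
Rounding up, N = 3.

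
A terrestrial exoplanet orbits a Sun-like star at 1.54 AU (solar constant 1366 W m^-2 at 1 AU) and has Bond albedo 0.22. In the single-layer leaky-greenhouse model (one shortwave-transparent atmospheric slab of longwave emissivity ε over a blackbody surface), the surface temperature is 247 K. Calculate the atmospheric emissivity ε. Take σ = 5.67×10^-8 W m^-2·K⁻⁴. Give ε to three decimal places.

Irradiance scales as 1/d², so S = 1366 W m^-2 × (1/1.54)² = 576.0 W m^-2.
First, T_e = [576.0·(1−0.22)/(4σ)]^(1/4) = 211.0 K.
Since (2−ε)/2 = (T_e/T_s)⁴ = 0.5322, ε = 0.9356.

0.936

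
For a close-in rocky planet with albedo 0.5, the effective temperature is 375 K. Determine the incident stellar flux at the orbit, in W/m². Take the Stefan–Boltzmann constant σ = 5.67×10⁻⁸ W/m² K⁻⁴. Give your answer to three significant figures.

8970 W/m²

From S(1−α)/4 = σT⁴: S = 4σT⁴/(1−α).
σT⁴ = 5.67×10⁻⁸·(375)⁴ = 1121 W/m².
So S = 4×1121/(1−0.5) = 8970 W/m².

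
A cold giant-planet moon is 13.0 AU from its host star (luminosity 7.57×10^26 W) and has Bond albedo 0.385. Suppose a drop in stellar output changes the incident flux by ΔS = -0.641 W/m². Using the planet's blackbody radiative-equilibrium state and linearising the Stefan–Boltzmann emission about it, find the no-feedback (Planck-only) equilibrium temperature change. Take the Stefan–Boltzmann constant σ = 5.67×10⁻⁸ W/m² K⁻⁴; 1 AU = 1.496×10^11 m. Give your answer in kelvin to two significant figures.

Orbital distance: d = 13.0 AU = 1.945×10^12 m.
S = L/(4πd²) = 15.93 W/m².
Reference equilibrium: T_e = [S(1−α)/(4σ)]^(1/4) = 81.07 K.
TOA radiative forcing: ΔF = (1−α)ΔS/4 = 0.615·(-0.641)/4 = -0.09855 W/m².
Planck response: λ_P = 4σT_e³ = 4·5.67×10⁻⁸·(81.07)³ = 0.1208 W/m²/K.
Hence the no-feedback warming is ΔF/(4σT_e³) = -0.816 K.

-0.82 K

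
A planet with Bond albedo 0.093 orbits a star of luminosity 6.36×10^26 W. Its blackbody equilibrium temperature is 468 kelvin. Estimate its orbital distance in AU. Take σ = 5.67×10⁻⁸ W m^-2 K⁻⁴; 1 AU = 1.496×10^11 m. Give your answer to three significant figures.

0.434 AU

Required flux: S = 4σT⁴/(1−α) = 12000 W m^-2.
Then d = [L/(4πS)]^(1/2) = 6.496×10^10 m, i.e. 0.4342 AU.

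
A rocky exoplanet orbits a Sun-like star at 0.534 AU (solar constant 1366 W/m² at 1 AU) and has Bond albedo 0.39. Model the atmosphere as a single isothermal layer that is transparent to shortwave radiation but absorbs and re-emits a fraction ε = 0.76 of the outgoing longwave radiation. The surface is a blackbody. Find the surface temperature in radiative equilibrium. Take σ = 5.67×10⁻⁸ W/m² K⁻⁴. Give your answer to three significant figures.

380 kelvin

By the inverse-square law, S = 1366/0.534² = 4790 W/m².
At the top of the atmosphere, σT_e⁴ = S(1−α)/4 = 730.5 W/m², giving T_e = 336.9 K.
Surface balance with a leaky layer gives σT_s⁴ = σT_e⁴·2/(2−ε), so T_s = T_e·[2/(2−0.76)]^(1/4) = 379.7 K.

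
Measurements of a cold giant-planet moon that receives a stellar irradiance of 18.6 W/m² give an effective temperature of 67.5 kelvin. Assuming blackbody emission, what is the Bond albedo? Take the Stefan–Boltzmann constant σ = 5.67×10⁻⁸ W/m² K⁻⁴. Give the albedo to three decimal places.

0.747

From σT⁴ = S(1−α)/4 we invert for α: 1−α = 4σT⁴/S.
σT⁴ = 1.177 W/m², so 4σT⁴ = 4.708 W/m².
Hence α = 1 − 4.708/18.60 = 0.7469.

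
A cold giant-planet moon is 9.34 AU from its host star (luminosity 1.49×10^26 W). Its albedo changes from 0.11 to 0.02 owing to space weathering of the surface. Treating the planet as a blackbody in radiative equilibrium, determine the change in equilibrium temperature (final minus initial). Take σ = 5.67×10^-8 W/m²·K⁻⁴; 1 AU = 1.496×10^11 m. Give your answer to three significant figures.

1.70 K

Orbital distance: d = 9.34 AU = 1.397×10^12 m.
Flux at the orbit: S = L/(4πd²) = 1.49×10^26/(4π·(1.40×10^12)²) = 6.073 W/m².
Before: T₁ = [6.073·0.89/(4σ)]^(1/4) = 69.87 K.
With α = 0.02, T₂ = 71.57 K.
ΔT = T₂ − T₁ = 1.703 K.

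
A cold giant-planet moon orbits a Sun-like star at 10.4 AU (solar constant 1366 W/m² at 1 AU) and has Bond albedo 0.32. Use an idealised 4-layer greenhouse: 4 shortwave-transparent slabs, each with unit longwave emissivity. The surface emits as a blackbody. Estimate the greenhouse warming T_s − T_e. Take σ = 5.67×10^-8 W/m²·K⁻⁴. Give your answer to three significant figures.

Flux at the orbit: S = 1366/(10.4)² = 12.63 W/m².
The effective emission temperature is T_e = [S(1−α)/(4σ)]^¼ = 78.44 K.
T_s = (N+1)^(1/4)·T_e = 117.3 K.
Warming: T_s − T_e = 38.86 K.

38.9 K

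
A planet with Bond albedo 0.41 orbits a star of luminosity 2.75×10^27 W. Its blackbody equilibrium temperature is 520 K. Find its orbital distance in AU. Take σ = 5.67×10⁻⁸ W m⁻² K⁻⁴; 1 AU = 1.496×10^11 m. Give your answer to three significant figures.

Required flux: S = 4σT⁴/(1−α) = 28110 W m⁻².
From L = 4πd²S, d = √(2.75×10^27/(4π·28110)) = 8.824×10^10 m = 0.5898 AU.

0.590 AU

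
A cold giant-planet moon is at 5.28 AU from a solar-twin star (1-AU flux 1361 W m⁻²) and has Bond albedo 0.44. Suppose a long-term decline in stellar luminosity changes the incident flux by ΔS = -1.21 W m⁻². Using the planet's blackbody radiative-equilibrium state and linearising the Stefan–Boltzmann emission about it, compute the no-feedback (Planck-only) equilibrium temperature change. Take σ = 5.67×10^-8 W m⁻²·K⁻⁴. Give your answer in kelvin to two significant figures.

-0.65 K

Flux at the orbit: S = 1361/(5.28)² = 48.82 W m⁻².
Reference equilibrium: T_e = [S(1−α)/(4σ)]^(1/4) = 104.8 K.
Only a fraction (1−α) is absorbed and it's spread over 4πR², so ΔF = (1−α)ΔS/4 = -0.1694 W m⁻².
Linearising σT⁴ gives d(σT⁴)/dT = 4σT_e³ = 0.2609 W m⁻² per K.
So ΔT₀ = -0.1694/0.2609 = -0.649 K.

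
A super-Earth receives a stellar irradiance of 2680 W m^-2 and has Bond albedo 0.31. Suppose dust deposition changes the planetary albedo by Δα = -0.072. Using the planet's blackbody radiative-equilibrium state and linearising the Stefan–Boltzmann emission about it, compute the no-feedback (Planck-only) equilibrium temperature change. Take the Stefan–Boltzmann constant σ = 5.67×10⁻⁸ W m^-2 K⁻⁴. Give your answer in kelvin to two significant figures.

7.8 K

Unperturbed T_e = [2680·(1−0.31)/(4σ)]^¼ = 300.5 K.
The change in absorbed flux is Δ[S(1−α)/4] = −SΔα/4 = 48.24 W m^-2.
The Planck feedback parameter is 4σT_e³ = 6.154 W m^-2/K.
So ΔT₀ = 48.24/6.154 = 7.84 K.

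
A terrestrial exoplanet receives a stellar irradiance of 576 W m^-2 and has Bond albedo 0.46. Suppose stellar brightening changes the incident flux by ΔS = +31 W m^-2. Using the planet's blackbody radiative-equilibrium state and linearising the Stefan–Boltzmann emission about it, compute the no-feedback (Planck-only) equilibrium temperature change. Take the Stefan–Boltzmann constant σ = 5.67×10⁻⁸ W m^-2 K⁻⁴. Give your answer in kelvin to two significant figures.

2.6 kelvin

Unperturbed T_e = [576.0·(1−0.46)/(4σ)]^¼ = 192.4 K.
TOA radiative forcing: ΔF = (1−α)ΔS/4 = 0.54·(+31)/4 = 4.185 W m^-2.
The Planck feedback parameter is 4σT_e³ = 1.616 W m^-2/K.
ΔT₀ = ΔF/λ_P = 4.185/1.616 = 2.59 K.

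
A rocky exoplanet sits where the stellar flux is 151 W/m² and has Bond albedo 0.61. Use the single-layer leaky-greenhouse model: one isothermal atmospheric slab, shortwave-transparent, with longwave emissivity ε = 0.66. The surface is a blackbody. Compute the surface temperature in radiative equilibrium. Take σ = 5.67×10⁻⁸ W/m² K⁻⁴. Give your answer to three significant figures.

140 K

Effective emission temperature (TOA balance): σT_e⁴ = S(1−α)/4 = 14.72 W/m² → T_e = 126.9 K.
The surface balance (absorbed SW + ε·downward IR = σT_s⁴) with T_a⁴ = T_s⁴/2 reduces to T_s = T_e·[2/(2−ε)]^¼ = 140.3 K.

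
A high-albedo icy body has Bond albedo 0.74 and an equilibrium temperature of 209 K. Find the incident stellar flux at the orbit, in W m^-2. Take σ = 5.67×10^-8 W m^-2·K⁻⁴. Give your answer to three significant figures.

1660 W m^-2

From S(1−α)/4 = σT⁴: S = 4σT⁴/(1−α).
The emitted flux is σT⁴ = 108.2 W m^-2.
S = 4·108.2/0.26 = 1664 W m^-2.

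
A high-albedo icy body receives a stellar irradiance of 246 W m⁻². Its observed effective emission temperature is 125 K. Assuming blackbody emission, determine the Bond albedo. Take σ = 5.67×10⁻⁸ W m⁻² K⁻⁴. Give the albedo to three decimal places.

Energy balance: S(1−α)/4 = σT⁴, so 1−α = 4σT⁴/S.
4σT⁴ = 4·5.67×10⁻⁸·(125)⁴ = 55.37 W m⁻².
1−α = 55.37/246.0 = 0.2251, so α = 0.7749.

0.775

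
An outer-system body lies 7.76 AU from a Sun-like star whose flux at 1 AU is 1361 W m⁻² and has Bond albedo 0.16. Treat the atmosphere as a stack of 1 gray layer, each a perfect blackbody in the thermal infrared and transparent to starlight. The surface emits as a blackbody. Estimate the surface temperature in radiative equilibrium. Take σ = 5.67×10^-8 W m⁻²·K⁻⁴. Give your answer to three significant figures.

114 K

Irradiance scales as 1/d², so S = 1361 W m⁻² × (1/7.76)² = 22.60 W m⁻².
OLR = S(1−α)/4 = 4.746 W m⁻²; the top layer radiates at T_e = 95.65 K.
For an N-layer opaque stack, T_s⁴ = (N+1)T_e⁴, hence T_s = (2)^(1/4)×95.65 K = 113.7 K.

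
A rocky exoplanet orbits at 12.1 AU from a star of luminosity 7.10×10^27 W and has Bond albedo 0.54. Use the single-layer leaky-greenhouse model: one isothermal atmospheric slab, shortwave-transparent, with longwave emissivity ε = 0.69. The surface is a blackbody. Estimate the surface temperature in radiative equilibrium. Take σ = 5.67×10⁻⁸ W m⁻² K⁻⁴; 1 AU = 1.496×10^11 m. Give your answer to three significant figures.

Orbital distance: d = 12.1 AU = 1.810×10^12 m.
S = L/(4πd²) = 172.4 W m⁻².
Effective emission temperature (TOA balance): σT_e⁴ = S(1−α)/4 = 19.83 W m⁻² → T_e = 136.8 K.
Surface balance with a leaky layer gives σT_s⁴ = σT_e⁴·2/(2−ε), so T_s = T_e·[2/(2−0.69)]^(1/4) = 152.0 K.

152 kelvin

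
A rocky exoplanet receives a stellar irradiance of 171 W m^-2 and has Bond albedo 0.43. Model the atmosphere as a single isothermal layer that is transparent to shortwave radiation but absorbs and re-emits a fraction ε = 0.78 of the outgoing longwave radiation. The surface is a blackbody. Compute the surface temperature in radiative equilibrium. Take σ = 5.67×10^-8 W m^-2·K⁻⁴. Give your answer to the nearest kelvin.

At the top of the atmosphere, σT_e⁴ = S(1−α)/4 = 24.37 W m^-2, giving T_e = 144.0 K.
Surface balance with a leaky layer gives σT_s⁴ = σT_e⁴·2/(2−ε), so T_s = T_e·[2/(2−0.78)]^(1/4) = 162.9 K.

163 kelvin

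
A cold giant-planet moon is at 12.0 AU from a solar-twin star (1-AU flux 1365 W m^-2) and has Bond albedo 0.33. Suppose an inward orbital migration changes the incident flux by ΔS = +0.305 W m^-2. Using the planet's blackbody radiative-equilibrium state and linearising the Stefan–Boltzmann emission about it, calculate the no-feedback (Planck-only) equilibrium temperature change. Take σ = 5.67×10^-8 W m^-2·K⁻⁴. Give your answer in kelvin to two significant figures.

Flux at the orbit: S = 1365/(12.0)² = 9.479 W m^-2.
The baseline emission temperature is T_e = 72.74 K.
Only a fraction (1−α) is absorbed and it's spread over 4πR², so ΔF = (1−α)ΔS/4 = 0.05109 W m^-2.
Linearising σT⁴ gives d(σT⁴)/dT = 4σT_e³ = 0.08731 W m^-2 per K.
Hence the no-feedback warming is ΔF/(4σT_e³) = 0.585 K.

0.59 K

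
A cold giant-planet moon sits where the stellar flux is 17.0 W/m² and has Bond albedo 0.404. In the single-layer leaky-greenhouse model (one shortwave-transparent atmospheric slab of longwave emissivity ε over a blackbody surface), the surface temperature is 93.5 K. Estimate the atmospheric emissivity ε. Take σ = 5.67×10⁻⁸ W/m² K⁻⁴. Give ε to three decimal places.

TOA balance gives T_e = 81.75 K.
T_s⁴ = T_e⁴·2/(2−ε) → ε = 2 − 2(T_e/T_s)⁴ = 2 − 2·(81.75/93.5)⁴ = 0.8309.

0.831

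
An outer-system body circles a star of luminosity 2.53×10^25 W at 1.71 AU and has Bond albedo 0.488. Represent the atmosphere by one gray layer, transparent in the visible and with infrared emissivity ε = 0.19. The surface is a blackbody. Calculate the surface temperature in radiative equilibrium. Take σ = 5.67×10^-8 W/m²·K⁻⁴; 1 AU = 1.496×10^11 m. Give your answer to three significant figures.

Orbital distance: d = 1.71 AU = 2.558×10^11 m.
Flux at the orbit: S = L/(4πd²) = 2.53×10^25/(4π·(2.56×10^11)²) = 30.76 W/m².
At the top of the atmosphere, σT_e⁴ = S(1−α)/4 = 3.938 W/m², giving T_e = 91.29 K.
For a single slab of emissivity ε, T_s⁴ = 2T_e⁴/(2−ε); thus T_s = 91.29·(1.105)^(1/4) = 93.60 K.

93.6 K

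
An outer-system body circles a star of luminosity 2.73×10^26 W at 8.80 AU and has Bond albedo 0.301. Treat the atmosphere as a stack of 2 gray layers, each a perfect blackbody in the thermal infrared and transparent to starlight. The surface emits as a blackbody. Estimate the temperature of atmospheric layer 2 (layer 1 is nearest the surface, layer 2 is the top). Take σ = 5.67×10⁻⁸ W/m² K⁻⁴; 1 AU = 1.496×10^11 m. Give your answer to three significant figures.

78.8 K

Orbital distance: d = 8.80 AU = 1.316×10^12 m.
Flux at the orbit: S = L/(4πd²) = 2.73×10^26/(4π·(1.32×10^12)²) = 12.53 W/m².
OLR = S(1−α)/4 = 2.190 W/m²; the top layer radiates at T_e = 78.84 K.
In the N-layer model, layer k (counted from the surface) has T_k = (N+1−k)^(1/4)·T_e.
T_2 = (1)^(1/4)·78.84 = 78.84 K.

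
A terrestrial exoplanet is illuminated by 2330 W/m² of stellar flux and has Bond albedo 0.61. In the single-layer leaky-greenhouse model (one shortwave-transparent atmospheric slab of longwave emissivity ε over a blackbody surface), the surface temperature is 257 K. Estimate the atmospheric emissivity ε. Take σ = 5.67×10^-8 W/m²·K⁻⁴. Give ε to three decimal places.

0.163

First, T_e = [2330·(1−0.61)/(4σ)]^(1/4) = 251.6 K.
Inverting T_s⁴ = 2T_e⁴/(2−ε): (T_e/T_s)⁴ = 0.9184, so ε = 2(1 − 0.9184) = 0.1631.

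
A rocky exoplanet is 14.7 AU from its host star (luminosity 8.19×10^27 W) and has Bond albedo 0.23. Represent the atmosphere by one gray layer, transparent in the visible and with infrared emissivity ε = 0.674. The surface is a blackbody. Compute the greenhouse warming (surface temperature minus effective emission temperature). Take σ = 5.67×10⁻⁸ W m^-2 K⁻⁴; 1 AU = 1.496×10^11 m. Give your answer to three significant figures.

15.8 K

Orbital distance: d = 14.7 AU = 2.199×10^12 m.
S = L/(4πd²) = 134.8 W m^-2.
At the top of the atmosphere, σT_e⁴ = S(1−α)/4 = 25.94 W m^-2, giving T_e = 146.3 K.
The surface balance (absorbed SW + ε·downward IR = σT_s⁴) with T_a⁴ = T_s⁴/2 reduces to T_s = T_e·[2/(2−ε)]^¼ = 162.1 K.
T_s − T_e = 162.1 − 146.3 = 15.83 K.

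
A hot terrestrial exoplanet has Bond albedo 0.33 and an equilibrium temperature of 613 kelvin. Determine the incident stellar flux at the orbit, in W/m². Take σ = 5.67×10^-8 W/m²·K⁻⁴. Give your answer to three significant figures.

47800 W/m²

Invert the energy balance for S: S = 4σT⁴/(1−α).
The emitted flux is σT⁴ = 8006 W/m².
So S = 4×8006/(1−0.33) = 47800 W/m².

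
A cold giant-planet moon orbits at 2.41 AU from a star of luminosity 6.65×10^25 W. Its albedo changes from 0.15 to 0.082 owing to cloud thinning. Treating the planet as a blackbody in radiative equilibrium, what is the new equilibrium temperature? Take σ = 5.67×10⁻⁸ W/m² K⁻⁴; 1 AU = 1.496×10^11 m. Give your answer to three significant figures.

Orbital distance: d = 2.41 AU = 3.605×10^11 m.
Flux at the orbit: S = L/(4πd²) = 6.65×10^25/(4π·(3.61×10^11)²) = 40.71 W/m².
With the new albedo, S(1−α₂)/4 = 9.343 W/m², so T₂ = 113.3 K.

113 kelvin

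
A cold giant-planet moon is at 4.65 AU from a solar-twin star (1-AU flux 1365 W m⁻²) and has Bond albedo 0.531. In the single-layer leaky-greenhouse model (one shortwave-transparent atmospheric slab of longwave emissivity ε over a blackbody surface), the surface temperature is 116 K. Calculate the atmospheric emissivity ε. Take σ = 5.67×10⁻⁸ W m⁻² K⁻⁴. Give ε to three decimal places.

0.558

Flux at the orbit: S = 1365/(4.65)² = 63.13 W m⁻².
First, T_e = [63.13·(1−0.531)/(4σ)]^(1/4) = 106.9 K.
Since (2−ε)/2 = (T_e/T_s)⁴ = 0.7210, ε = 0.5580.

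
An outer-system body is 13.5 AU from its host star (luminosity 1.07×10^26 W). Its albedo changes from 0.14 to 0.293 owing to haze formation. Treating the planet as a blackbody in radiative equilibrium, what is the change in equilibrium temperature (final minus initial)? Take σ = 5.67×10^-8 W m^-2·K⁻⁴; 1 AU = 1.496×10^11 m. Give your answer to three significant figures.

d = 13.5 × 1.496×10^11 m = 2.020×10^12 m.
Spreading L over a sphere of radius d: S = 1.07×10^26/(4π·2.02×10^12²) = 2.088 W m^-2.
Initial: T₁ = [S(1−0.14)/(4σ)]^(1/4) = 53.04 K.
After:  T₂ = [2.088·0.707/(4σ)]^(1/4) = 50.51 K.
ΔT = T₂ − T₁ = -2.535 K.

-2.54 kelvin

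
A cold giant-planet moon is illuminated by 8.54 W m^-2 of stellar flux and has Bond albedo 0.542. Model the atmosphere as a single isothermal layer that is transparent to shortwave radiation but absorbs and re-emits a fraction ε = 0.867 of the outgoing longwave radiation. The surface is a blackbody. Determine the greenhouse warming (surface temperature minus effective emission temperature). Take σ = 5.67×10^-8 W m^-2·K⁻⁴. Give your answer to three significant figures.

At the top of the atmosphere, σT_e⁴ = S(1−α)/4 = 0.9778 W m^-2, giving T_e = 64.44 K.
Surface balance with a leaky layer gives σT_s⁴ = σT_e⁴·2/(2−ε), so T_s = T_e·[2/(2−0.867)]^(1/4) = 74.28 K.
The atmosphere warms the surface by 9.838 K.

9.84 kelvin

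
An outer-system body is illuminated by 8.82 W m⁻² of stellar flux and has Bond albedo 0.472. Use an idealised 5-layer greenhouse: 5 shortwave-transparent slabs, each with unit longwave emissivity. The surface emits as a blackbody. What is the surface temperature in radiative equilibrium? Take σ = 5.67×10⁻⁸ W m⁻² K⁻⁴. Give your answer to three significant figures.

105 kelvin

Top-of-atmosphere balance: σT_e⁴ = S(1−α)/4 = 1.164 W m⁻² → T_e = 67.32 K.
Layer-by-layer balance gives σT_s⁴ = (N+1)σT_e⁴, so T_s = 6^¼·67.32 = 105.4 K.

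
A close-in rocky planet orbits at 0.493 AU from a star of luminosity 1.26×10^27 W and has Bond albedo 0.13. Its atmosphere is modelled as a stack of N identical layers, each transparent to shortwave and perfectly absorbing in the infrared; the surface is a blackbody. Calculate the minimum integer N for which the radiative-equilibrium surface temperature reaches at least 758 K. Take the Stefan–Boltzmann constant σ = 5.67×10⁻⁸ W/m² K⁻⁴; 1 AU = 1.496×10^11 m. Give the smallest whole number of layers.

d = 0.493 × 1.496×10^11 m = 7.375×10^10 m.
Spreading L over a sphere of radius d: S = 1.26×10^27/(4π·7.38×10^10²) = 18430 W/m².
The effective emission temperature is T_e = [S(1−α)/(4σ)]^¼ = 515.7 K.
Since T_s⁴ = (N+1)T_e⁴, we need N ≥ (T_s/T_e)⁴ − 1 = 3.669.
So N ≥ 3.669; the smallest integer is N = 4.

4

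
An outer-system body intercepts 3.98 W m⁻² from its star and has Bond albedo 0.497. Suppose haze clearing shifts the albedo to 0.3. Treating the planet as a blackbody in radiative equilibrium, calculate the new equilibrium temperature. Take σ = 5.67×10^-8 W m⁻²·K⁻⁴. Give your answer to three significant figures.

New equilibrium: T₂ = [(1−0.3)·3.980/(4σ)]^(1/4) = 59.20 K.

59.2 kelvin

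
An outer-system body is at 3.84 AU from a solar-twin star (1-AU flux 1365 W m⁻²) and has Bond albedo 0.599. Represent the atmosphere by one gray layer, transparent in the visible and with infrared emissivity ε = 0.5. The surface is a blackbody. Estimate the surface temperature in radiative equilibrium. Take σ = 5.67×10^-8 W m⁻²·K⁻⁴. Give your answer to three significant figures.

122 K

Flux at the orbit: S = 1365/(3.84)² = 92.57 W m⁻².
At the top of the atmosphere, σT_e⁴ = S(1−α)/4 = 9.280 W m⁻², giving T_e = 113.1 K.
The surface balance (absorbed SW + ε·downward IR = σT_s⁴) with T_a⁴ = T_s⁴/2 reduces to T_s = T_e·[2/(2−ε)]^¼ = 121.5 K.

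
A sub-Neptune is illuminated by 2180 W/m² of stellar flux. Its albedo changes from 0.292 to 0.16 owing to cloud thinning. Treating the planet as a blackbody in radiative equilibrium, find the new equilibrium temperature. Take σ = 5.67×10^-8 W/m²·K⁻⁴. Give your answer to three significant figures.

300 K

New equilibrium: T₂ = [(1−0.16)·2180/(4σ)]^(1/4) = 299.8 K.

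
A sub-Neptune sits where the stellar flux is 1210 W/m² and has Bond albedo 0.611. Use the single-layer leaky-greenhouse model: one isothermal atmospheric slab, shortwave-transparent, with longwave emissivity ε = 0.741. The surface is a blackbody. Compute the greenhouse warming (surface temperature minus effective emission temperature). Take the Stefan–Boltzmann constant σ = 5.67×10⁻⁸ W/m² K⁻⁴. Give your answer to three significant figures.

At the top of the atmosphere, σT_e⁴ = S(1−α)/4 = 117.7 W/m², giving T_e = 213.4 K.
For a single slab of emissivity ε, T_s⁴ = 2T_e⁴/(2−ε); thus T_s = 213.4·(1.589)^(1/4) = 239.6 K.
T_s − T_e = 239.6 − 213.4 = 26.18 K.

26.2 K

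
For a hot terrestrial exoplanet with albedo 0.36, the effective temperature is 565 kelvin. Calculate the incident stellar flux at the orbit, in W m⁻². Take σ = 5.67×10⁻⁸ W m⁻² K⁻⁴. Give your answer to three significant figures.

Invert the energy balance for S: S = 4σT⁴/(1−α).
σT⁴ = 5.67×10⁻⁸·(565)⁴ = 5778 W m⁻².
So S = 4×5778/(1−0.36) = 36110 W m⁻².

36100 W m⁻²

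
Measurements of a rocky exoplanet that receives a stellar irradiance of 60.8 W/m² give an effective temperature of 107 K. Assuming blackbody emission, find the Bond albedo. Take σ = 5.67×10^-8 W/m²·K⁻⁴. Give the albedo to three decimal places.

0.511

Rearranging the radiative balance, α = 1 − 4σT⁴/S.
4σT⁴ = 4·5.67×10⁻⁸·(107)⁴ = 29.73 W/m².
Hence α = 1 − 29.73/60.80 = 0.5110.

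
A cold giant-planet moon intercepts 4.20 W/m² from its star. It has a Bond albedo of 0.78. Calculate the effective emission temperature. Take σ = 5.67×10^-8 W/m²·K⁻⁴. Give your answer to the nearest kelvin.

45 kelvin

Averaging over the sphere, the absorbed flux is S(1−α)/4 = 0.2310 W/m².
Balancing against σT⁴: T = (0.2310/5.67×10⁻⁸)^(1/4) = 44.93 K.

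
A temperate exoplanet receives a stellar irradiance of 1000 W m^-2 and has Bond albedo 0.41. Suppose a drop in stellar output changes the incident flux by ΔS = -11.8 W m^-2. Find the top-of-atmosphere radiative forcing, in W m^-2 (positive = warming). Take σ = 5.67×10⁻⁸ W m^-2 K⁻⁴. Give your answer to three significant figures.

-1.74 W m^-2

ΔF = Δ[S(1−α)]/4 = (1−0.41)·-11.8/4 = -1.741 W m^-2.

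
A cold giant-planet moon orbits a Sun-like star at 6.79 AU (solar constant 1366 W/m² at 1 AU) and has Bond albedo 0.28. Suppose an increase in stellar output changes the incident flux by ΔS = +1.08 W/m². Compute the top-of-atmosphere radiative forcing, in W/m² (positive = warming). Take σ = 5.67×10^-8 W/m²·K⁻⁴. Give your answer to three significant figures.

Irradiance scales as 1/d², so S = 1366 W/m² × (1/6.79)² = 29.63 W/m².
Only a fraction (1−α) is absorbed and it's spread over 4πR², so ΔF = (1−α)ΔS/4 = 0.1944 W/m².

0.194 W/m²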